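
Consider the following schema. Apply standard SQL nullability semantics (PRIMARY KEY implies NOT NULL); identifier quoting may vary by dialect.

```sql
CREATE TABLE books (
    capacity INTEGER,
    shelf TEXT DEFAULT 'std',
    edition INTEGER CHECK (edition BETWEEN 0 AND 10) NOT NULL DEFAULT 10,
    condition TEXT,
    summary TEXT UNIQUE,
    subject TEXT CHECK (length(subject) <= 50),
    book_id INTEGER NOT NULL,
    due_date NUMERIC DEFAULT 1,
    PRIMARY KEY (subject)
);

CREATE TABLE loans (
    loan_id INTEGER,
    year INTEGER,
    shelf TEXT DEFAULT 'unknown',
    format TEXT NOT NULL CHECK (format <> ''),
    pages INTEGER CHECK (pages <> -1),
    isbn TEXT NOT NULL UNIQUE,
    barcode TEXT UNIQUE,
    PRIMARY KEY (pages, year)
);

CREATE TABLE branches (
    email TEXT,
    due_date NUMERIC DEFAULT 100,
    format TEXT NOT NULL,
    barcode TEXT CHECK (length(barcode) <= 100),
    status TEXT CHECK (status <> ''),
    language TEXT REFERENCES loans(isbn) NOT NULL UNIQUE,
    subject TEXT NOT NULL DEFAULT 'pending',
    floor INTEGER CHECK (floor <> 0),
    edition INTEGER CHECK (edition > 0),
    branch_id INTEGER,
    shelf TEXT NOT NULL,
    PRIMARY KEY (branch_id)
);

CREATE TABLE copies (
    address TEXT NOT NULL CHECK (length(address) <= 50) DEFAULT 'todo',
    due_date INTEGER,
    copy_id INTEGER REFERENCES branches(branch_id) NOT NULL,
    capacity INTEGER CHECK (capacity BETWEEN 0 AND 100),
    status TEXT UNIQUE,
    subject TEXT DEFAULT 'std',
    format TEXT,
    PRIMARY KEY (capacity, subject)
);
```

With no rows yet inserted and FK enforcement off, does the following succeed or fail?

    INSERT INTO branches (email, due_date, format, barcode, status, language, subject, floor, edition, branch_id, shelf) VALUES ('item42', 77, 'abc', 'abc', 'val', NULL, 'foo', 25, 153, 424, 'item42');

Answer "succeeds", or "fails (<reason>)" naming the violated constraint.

fails (NOT NULL on language)

language is explicitly set to NULL, but language is declared NOT NULL.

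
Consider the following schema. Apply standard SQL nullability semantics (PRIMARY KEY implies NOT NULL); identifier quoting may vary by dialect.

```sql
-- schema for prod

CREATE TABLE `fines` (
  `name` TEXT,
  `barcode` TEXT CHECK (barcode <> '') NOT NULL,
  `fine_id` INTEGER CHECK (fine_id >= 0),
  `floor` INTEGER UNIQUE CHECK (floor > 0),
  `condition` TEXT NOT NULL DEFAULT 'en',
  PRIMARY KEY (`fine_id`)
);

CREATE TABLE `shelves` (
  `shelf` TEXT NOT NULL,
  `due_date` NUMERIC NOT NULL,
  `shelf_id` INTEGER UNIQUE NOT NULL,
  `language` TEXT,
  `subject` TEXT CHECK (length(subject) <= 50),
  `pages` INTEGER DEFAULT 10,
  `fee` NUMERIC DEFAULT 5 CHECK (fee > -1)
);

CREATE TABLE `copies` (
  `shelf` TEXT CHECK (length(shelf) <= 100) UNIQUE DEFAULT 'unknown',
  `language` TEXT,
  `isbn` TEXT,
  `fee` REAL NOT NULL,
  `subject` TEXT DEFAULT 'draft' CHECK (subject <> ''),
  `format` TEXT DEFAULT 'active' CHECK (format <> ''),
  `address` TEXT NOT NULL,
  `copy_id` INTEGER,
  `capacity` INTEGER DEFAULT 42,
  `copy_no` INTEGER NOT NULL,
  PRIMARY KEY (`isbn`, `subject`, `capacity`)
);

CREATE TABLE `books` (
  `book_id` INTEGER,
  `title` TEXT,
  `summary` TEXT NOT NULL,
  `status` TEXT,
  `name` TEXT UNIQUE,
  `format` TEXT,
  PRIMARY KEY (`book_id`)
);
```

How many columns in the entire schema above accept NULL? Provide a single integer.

fines: 2 nullable (name, floor — PK (fine_id) and explicit NOT NULL columns excluded).
shelves: 4 nullable (language, subject, pages, fee — PK none and explicit NOT NULL columns excluded).
copies: 4 nullable (shelf, language, format, copy_id — PK (isbn, subject, capacity) and explicit NOT NULL columns excluded).
books: 4 nullable (title, status, name, format — PK (book_id) and explicit NOT NULL columns excluded).
Total: 2 + 4 + 4 + 4 = 14.

14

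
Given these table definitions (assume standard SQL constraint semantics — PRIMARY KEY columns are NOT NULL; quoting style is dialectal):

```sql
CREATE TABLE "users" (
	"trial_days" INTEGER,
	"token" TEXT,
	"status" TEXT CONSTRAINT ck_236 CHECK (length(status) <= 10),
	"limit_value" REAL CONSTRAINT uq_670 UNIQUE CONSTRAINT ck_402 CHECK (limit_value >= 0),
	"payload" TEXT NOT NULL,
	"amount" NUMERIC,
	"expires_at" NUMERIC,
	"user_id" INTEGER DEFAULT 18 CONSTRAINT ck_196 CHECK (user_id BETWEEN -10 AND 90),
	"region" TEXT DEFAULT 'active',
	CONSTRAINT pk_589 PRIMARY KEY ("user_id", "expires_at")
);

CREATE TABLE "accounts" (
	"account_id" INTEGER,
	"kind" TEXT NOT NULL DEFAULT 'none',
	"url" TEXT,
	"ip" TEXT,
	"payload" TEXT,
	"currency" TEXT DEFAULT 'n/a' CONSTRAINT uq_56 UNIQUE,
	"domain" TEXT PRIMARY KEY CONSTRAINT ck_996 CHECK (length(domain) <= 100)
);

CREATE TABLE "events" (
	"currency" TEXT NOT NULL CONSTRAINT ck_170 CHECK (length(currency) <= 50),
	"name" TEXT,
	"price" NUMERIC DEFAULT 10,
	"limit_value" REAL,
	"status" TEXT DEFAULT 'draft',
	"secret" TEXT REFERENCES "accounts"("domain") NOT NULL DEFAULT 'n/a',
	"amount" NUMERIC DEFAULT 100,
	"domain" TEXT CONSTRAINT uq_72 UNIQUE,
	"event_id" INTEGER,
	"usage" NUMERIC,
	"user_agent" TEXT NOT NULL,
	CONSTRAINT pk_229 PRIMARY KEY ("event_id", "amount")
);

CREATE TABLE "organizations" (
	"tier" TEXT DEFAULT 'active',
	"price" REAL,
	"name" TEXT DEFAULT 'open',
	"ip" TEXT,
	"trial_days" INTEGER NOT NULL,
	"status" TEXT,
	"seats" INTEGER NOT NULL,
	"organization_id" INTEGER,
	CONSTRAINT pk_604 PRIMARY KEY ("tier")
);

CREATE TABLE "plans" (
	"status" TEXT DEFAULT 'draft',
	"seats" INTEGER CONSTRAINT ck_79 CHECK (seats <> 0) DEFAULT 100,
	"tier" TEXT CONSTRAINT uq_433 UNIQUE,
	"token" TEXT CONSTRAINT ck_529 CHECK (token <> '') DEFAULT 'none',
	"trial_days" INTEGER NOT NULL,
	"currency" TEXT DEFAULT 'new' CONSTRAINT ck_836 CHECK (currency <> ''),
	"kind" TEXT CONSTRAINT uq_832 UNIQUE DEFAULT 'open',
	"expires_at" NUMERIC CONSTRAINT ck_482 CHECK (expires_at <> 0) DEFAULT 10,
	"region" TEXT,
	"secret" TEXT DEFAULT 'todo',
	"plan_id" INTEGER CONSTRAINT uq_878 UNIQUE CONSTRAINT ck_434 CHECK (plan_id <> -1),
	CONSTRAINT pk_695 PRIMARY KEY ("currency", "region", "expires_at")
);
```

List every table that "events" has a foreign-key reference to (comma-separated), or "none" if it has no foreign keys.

- secret REFERENCES accounts(domain).

accounts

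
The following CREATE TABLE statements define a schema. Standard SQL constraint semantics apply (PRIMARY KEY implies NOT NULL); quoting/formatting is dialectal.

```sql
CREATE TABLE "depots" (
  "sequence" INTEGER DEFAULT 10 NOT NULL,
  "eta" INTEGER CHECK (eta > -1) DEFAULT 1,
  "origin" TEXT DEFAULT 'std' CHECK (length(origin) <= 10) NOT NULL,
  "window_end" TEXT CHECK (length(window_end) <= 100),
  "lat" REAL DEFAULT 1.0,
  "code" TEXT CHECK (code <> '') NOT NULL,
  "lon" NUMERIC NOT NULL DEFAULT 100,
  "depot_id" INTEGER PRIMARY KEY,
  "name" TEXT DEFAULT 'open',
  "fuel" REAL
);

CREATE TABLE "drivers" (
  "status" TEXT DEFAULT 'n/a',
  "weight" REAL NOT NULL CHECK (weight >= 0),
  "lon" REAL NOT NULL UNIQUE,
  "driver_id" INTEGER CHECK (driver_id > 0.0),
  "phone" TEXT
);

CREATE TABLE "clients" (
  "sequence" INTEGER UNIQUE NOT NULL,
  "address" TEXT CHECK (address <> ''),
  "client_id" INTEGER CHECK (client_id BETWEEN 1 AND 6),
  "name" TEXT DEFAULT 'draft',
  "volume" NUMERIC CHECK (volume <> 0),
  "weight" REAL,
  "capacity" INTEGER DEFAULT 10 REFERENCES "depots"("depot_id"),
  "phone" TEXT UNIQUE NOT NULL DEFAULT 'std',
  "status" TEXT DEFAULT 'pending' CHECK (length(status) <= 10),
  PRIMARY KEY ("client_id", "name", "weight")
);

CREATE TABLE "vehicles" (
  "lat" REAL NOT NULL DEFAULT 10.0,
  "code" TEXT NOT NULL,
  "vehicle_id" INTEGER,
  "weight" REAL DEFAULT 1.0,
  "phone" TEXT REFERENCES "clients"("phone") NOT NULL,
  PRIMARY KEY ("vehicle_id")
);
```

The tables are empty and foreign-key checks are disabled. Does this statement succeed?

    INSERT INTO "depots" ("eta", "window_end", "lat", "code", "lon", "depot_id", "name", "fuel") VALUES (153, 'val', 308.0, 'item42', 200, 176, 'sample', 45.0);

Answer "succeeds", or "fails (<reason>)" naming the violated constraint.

NOT NULL columns: code is supplied; depot_id is supplied; lon is supplied; origin defaults to 'std'; sequence defaults to 10.
CHECK constraints: 153 satisfies (eta > -1); 'val' satisfies (length(window_end) <= 100); 'item42' satisfies (code <> '').
No constraint is violated.

succeeds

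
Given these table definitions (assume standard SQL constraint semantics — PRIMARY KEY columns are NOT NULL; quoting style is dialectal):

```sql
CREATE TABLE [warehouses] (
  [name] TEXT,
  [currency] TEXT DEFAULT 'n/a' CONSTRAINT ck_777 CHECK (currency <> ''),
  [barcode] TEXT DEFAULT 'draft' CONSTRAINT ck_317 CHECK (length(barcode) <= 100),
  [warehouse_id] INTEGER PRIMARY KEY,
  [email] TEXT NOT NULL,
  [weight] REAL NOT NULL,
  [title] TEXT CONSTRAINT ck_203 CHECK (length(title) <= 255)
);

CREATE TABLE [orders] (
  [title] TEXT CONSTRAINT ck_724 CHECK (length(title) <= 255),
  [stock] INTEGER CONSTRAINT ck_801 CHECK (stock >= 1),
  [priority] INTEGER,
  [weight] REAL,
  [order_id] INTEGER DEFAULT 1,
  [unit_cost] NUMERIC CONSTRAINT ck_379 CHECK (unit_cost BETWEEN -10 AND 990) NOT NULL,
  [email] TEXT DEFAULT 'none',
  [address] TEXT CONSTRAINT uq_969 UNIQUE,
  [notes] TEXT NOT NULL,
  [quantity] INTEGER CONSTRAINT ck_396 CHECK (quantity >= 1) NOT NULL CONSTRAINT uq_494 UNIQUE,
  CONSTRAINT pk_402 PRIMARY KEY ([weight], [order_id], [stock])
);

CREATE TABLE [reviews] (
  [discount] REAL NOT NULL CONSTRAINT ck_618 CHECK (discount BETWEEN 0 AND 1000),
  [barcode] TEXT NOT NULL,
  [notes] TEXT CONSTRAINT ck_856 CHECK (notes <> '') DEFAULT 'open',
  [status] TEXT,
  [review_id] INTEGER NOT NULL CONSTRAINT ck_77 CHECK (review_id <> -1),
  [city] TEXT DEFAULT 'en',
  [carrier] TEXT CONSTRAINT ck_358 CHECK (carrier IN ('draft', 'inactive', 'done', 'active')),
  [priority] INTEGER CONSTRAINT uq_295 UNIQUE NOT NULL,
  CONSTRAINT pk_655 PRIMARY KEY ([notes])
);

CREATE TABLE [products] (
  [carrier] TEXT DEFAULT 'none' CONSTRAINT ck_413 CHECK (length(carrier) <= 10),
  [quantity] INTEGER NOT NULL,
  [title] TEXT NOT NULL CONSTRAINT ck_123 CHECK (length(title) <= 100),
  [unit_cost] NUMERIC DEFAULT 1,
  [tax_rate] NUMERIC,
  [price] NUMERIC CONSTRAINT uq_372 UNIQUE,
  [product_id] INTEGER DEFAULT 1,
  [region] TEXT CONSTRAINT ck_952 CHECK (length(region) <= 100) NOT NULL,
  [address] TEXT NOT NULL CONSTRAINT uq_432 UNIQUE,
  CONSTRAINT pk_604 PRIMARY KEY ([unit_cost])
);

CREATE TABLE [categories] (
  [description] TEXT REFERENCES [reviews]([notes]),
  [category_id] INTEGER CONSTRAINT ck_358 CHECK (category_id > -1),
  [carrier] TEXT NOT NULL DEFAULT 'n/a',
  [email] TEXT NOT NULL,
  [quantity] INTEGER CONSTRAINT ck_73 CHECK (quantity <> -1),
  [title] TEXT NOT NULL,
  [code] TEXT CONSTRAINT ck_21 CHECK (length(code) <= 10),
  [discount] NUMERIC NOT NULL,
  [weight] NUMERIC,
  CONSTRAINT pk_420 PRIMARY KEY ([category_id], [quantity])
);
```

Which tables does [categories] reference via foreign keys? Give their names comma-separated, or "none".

reviews

- description REFERENCES reviews(notes).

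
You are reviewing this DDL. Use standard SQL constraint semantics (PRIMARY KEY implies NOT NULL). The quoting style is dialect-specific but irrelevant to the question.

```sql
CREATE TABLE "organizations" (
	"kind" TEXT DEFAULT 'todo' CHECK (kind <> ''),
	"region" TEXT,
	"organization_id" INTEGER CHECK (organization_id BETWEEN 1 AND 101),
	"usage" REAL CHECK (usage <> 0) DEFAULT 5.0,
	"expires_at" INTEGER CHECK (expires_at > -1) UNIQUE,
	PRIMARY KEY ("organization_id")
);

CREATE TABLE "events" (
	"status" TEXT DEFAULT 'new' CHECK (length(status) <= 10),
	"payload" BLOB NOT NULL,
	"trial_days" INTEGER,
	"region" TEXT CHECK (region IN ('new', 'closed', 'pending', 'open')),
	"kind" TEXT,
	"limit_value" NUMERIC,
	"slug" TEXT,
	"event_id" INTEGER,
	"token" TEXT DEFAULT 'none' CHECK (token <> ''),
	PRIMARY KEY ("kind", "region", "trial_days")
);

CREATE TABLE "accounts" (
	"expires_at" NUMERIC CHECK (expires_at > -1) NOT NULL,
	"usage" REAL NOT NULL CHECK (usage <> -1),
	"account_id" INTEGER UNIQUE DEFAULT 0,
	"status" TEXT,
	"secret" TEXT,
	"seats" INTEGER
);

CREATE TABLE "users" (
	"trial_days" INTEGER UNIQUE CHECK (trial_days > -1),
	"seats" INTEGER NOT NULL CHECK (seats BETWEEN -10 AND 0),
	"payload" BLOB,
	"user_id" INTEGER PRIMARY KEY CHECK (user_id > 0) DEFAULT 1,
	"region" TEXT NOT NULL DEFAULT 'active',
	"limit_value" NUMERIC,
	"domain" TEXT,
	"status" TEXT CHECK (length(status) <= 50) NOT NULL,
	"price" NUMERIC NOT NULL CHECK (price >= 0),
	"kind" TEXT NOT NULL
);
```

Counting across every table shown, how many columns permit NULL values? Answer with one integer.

17

organizations: 4 nullable (kind, region, usage, expires_at — PK (organization_id) and explicit NOT NULL columns excluded).
events: 5 nullable (status, limit_value, slug, event_id, token — PK (kind, region, trial_days) and explicit NOT NULL columns excluded).
accounts: 4 nullable (account_id, status, secret, seats — PK none and explicit NOT NULL columns excluded).
users: 4 nullable (trial_days, payload, limit_value, domain — PK (user_id) and explicit NOT NULL columns excluded).
Total: 4 + 5 + 4 + 4 = 17.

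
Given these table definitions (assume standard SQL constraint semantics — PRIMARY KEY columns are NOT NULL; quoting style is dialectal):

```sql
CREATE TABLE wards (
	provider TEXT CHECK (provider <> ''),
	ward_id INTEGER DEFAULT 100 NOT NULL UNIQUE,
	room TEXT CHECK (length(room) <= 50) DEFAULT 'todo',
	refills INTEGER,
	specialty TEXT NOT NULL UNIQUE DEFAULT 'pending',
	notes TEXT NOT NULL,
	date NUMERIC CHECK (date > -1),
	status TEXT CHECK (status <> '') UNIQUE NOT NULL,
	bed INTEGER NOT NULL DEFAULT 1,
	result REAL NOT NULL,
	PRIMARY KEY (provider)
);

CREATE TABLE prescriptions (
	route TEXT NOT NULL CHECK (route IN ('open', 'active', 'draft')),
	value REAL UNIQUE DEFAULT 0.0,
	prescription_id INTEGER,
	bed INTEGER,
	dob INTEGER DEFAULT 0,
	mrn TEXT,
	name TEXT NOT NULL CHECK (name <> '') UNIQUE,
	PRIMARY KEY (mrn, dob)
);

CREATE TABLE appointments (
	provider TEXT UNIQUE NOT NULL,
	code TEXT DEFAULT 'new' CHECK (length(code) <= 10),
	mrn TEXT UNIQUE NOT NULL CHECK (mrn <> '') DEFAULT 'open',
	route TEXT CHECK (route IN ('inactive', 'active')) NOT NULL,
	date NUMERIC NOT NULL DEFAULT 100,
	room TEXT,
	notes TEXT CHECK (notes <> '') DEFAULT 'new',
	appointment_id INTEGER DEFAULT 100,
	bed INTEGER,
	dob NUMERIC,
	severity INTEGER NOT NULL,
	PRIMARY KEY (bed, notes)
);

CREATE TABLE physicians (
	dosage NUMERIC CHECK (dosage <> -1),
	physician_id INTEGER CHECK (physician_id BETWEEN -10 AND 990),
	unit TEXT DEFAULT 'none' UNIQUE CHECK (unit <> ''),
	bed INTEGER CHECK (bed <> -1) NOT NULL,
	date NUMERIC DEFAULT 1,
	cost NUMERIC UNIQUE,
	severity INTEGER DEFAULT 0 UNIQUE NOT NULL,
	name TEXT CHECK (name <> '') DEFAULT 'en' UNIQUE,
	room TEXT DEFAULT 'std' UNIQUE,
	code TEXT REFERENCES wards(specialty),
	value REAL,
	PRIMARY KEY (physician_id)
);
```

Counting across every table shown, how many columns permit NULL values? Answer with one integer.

wards: 3 nullable (room, refills, date — PK (provider) and explicit NOT NULL columns excluded).
prescriptions: 3 nullable (value, prescription_id, bed — PK (mrn, dob) and explicit NOT NULL columns excluded).
appointments: 4 nullable (code, room, appointment_id, dob — PK (bed, notes) and explicit NOT NULL columns excluded).
physicians: 8 nullable (dosage, unit, date, cost, name, room, code, value — PK (physician_id) and explicit NOT NULL columns excluded).
Total: 3 + 3 + 4 + 8 = 18.

18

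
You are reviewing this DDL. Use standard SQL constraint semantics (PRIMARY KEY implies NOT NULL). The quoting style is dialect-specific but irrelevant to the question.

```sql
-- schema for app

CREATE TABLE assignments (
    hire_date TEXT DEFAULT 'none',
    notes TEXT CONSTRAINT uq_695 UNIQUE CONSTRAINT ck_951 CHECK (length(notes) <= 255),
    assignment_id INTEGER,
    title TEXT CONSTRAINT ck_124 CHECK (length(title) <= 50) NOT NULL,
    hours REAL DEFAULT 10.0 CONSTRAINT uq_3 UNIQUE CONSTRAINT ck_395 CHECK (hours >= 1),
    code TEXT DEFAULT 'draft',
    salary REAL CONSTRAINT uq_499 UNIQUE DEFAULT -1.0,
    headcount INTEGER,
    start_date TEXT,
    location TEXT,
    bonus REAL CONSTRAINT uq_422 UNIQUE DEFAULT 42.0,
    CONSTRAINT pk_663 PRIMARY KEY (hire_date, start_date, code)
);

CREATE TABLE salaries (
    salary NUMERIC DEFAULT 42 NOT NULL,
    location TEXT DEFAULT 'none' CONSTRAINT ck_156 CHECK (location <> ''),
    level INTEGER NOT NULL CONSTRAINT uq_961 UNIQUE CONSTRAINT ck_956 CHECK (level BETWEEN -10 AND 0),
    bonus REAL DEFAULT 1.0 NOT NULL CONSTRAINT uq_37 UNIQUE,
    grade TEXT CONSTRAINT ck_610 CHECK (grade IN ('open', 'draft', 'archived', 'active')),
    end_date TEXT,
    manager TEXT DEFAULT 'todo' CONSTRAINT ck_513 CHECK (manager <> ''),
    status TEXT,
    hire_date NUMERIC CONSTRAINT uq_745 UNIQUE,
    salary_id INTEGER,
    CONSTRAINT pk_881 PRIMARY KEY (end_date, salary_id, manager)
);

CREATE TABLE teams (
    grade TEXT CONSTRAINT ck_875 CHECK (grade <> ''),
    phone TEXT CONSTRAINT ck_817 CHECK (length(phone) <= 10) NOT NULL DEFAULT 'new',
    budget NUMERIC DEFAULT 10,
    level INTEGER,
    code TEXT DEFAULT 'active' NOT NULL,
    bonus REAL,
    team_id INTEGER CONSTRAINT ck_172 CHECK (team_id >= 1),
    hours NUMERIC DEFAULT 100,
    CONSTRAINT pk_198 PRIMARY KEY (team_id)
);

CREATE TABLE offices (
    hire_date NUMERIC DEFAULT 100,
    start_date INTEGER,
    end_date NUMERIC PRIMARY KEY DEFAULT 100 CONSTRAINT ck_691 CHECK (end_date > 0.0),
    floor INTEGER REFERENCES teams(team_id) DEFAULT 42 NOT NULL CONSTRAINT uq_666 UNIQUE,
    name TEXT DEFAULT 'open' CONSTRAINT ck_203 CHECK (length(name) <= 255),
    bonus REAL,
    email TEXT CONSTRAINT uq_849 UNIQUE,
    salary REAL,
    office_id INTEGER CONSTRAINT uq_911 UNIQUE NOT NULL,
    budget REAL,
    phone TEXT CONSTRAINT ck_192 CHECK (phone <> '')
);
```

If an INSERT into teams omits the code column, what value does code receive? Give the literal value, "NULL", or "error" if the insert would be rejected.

code has an explicit DEFAULT 'active'.
When the column is omitted from an INSERT, that default is used.

'active'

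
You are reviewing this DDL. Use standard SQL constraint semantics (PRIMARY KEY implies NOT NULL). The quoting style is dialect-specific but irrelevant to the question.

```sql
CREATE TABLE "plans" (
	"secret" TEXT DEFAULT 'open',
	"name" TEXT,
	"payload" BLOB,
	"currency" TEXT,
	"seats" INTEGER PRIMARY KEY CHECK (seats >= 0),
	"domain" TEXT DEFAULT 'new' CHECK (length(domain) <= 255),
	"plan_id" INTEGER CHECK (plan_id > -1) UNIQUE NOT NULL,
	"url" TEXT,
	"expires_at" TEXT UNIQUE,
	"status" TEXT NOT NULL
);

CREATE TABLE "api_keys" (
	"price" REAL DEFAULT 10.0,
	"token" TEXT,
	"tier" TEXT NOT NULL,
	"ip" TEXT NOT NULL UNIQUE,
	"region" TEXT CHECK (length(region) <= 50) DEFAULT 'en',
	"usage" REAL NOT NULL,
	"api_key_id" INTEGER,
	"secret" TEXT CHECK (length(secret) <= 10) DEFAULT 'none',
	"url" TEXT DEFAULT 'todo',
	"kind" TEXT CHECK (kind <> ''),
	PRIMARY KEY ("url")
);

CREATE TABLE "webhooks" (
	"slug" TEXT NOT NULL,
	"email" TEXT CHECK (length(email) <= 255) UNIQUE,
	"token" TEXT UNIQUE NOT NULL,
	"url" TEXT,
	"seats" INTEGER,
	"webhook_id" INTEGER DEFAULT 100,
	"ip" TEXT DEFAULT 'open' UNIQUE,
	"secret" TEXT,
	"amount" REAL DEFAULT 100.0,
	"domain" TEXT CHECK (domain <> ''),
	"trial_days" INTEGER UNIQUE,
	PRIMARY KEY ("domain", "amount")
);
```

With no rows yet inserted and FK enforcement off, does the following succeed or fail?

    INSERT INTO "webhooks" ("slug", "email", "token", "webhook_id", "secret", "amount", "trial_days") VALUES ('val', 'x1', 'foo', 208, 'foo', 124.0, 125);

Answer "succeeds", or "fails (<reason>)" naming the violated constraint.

domain is omitted from the column list and has no DEFAULT, so it would receive NULL.
But domain is part of the PRIMARY KEY (implied NOT NULL).

fails (NOT NULL on domain)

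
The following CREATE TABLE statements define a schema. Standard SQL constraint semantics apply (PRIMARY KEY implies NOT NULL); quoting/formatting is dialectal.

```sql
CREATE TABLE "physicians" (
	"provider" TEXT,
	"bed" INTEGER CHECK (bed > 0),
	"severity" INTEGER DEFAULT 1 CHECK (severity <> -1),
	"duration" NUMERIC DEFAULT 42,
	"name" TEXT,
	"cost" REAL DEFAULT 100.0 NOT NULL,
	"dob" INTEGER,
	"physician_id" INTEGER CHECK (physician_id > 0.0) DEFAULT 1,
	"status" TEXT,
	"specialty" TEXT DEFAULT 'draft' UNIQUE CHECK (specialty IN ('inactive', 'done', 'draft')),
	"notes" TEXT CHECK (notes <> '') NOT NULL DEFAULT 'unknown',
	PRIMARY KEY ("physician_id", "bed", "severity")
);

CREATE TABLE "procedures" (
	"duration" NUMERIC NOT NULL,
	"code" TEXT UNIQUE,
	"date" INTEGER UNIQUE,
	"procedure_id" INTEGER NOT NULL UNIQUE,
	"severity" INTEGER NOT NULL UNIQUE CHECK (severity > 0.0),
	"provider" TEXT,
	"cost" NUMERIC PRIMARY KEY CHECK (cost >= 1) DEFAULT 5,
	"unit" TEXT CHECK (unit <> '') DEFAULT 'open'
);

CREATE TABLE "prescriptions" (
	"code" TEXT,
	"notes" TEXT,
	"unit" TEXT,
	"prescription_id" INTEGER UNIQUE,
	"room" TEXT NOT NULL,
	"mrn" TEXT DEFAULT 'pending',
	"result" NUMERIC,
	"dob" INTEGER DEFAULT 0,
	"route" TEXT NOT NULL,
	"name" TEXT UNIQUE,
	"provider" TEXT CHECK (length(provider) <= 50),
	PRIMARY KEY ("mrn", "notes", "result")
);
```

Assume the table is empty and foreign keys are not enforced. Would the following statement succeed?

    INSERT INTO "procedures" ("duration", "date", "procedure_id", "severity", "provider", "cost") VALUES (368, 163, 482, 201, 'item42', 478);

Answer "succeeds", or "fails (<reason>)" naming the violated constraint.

succeeds

NOT NULL columns: cost is supplied; duration is supplied; procedure_id is supplied; severity is supplied.
CHECK constraints: 201 satisfies (severity > 0.0); 478 satisfies (cost >= 1).
No constraint is violated.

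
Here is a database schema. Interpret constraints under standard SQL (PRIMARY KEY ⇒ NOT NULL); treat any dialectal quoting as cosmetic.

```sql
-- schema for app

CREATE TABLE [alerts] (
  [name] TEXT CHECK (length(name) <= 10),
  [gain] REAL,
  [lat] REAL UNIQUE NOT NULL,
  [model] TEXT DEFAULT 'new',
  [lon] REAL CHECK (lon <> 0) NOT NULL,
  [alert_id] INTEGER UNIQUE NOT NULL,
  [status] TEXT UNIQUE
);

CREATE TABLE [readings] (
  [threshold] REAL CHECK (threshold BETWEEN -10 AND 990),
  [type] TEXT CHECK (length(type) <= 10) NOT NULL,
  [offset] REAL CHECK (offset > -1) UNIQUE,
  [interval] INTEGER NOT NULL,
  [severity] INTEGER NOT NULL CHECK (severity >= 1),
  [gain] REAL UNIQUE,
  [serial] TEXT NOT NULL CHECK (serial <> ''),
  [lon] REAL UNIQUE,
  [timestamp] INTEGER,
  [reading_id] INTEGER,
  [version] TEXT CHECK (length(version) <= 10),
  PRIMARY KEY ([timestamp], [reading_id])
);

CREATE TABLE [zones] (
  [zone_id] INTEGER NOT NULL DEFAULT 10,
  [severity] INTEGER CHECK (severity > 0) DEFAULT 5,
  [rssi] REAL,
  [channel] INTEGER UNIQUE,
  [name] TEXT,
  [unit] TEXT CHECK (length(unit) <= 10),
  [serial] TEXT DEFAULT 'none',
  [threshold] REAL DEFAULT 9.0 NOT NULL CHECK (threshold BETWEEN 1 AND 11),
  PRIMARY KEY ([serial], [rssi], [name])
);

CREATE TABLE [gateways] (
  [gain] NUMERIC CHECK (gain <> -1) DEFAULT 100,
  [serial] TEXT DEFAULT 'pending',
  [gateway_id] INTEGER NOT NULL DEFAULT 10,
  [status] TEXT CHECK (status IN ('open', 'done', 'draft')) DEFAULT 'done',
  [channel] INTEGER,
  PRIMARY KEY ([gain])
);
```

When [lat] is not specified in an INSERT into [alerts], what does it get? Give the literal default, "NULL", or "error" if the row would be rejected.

lat has no DEFAULT clause.
Omitting it would insert NULL, but it is declared NOT NULL, so the INSERT fails.

error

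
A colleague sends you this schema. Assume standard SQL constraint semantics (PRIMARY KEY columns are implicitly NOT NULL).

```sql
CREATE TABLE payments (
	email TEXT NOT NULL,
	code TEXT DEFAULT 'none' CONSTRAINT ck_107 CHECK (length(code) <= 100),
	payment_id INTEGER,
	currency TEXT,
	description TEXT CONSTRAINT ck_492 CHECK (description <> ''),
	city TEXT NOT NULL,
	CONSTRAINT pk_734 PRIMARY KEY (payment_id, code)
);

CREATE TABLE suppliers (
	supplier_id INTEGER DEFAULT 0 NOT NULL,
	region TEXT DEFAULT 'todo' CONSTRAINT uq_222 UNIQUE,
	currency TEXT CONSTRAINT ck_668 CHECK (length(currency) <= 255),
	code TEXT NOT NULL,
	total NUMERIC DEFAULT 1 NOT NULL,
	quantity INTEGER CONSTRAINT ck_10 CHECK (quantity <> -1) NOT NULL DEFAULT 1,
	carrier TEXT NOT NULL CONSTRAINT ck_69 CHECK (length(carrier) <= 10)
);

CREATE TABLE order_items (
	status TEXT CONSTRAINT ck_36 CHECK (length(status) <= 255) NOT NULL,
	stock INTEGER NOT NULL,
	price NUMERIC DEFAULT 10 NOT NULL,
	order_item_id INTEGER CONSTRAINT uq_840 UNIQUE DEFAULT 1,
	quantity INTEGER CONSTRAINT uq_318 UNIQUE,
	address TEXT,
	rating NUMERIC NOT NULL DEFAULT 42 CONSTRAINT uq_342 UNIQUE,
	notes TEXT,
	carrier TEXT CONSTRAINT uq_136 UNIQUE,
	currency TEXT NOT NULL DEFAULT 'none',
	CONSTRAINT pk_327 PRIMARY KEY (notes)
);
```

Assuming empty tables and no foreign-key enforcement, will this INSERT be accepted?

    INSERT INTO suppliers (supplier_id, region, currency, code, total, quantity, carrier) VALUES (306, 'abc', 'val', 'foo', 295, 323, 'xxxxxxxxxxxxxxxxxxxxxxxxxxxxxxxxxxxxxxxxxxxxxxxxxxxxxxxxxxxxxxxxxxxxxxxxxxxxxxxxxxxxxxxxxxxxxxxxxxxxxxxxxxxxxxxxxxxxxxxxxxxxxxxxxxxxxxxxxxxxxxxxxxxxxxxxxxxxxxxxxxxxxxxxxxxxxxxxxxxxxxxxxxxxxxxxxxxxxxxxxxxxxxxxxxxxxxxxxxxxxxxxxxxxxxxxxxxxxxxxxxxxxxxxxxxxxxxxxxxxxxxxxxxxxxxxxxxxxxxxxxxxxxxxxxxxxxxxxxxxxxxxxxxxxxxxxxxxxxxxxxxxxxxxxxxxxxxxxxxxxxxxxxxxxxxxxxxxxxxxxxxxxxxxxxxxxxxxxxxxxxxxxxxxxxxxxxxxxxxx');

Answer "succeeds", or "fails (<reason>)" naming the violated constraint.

The value 'xxxxxxxxxxxxxxxxxxxxxxxxxxxxxxxxxxxxxxxxxxxxxxxxxxxxxxxxxxxxxxxxxxxxxxxxxxxxxxxxxxxxxxxxxxxxxxxxxxxxxxxxxxxxxxxxxxxxxxxxxxxxxxxxxxxxxxxxxxxxxxxxxxxxxxxxxxxxxxxxxxxxxxxxxxxxxxxxxxxxxxxxxxxxxxxxxxxxxxxxxxxxxxxxxxxxxxxxxxxxxxxxxxxxxxxxxxxxxxxxxxxxxxxxxxxxxxxxxxxxxxxxxxxxxxxxxxxxxxxxxxxxxxxxxxxxxxxxxxxxxxxxxxxxxxxxxxxxxxxxxxxxxxxxxxxxxxxxxxxxxxxxxxxxxxxxxxxxxxxxxxxxxxxxxxxxxxxxxxxxxxxxxxxxxxxxxxxxxxxx' for carrier violates CHECK (length(carrier) <= 10).

fails (CHECK on carrier)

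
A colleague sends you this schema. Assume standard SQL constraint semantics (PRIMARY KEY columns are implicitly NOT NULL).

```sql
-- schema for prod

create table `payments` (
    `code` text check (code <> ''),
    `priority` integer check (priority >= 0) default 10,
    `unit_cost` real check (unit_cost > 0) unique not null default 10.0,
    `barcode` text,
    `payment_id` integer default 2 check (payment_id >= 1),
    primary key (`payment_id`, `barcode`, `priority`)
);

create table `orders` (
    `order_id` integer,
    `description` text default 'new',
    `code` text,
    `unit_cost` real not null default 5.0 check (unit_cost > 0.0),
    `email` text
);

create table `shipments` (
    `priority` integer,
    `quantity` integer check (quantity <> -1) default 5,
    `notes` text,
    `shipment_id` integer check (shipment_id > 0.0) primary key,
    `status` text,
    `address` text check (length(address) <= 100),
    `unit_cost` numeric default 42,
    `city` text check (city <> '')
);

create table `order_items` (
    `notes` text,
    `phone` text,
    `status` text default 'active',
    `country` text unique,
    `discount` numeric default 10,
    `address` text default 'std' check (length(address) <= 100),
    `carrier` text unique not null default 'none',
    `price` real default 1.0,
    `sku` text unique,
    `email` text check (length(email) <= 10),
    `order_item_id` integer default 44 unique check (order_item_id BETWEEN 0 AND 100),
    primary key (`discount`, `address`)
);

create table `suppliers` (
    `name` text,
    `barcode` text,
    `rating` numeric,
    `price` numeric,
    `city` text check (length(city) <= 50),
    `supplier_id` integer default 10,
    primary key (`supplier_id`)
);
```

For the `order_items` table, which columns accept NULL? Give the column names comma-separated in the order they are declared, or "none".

- notes: no NOT NULL constraint applies → nullable.
- phone: no NOT NULL constraint applies → nullable.
- status: DEFAULT only fills an omitted column; an explicit NULL is still allowed → nullable.
- country: UNIQUE does not imply NOT NULL → nullable.
- discount: part of the PRIMARY KEY, which implies NOT NULL → not nullable.
- address: part of the PRIMARY KEY, which implies NOT NULL → not nullable.
- carrier: declared NOT NULL → not nullable.
- price: DEFAULT only fills an omitted column; an explicit NULL is still allowed → nullable.
- sku: UNIQUE does not imply NOT NULL → nullable.
- email: CHECK does not forbid NULL (a CHECK constraint passes when its expression is NULL) → nullable.
- order_item_id: CHECK does not forbid NULL (a CHECK constraint passes when its expression is NULL) → nullable.

notes, phone, status, country, price, sku, email, order_item_id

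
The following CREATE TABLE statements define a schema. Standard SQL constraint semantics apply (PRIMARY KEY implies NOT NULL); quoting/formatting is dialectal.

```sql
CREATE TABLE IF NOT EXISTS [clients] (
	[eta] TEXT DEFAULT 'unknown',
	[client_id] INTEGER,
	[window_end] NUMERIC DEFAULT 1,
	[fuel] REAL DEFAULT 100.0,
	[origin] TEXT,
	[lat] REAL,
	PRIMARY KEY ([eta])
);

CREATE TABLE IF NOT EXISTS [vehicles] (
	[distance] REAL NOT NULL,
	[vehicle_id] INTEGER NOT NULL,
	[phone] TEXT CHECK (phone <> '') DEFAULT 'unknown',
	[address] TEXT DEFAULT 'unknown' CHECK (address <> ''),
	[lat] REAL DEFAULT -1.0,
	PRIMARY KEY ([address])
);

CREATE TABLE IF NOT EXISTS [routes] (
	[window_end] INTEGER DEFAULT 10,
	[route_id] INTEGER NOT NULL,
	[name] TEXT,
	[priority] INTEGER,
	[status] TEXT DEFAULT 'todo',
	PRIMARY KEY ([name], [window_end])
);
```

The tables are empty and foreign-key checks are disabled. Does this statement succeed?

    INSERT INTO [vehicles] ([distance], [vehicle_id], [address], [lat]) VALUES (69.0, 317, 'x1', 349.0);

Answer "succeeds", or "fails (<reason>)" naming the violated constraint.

NOT NULL columns: address is supplied; distance is supplied; vehicle_id is supplied.
CHECK constraints: 'x1' satisfies (address <> '').
No constraint is violated.

succeeds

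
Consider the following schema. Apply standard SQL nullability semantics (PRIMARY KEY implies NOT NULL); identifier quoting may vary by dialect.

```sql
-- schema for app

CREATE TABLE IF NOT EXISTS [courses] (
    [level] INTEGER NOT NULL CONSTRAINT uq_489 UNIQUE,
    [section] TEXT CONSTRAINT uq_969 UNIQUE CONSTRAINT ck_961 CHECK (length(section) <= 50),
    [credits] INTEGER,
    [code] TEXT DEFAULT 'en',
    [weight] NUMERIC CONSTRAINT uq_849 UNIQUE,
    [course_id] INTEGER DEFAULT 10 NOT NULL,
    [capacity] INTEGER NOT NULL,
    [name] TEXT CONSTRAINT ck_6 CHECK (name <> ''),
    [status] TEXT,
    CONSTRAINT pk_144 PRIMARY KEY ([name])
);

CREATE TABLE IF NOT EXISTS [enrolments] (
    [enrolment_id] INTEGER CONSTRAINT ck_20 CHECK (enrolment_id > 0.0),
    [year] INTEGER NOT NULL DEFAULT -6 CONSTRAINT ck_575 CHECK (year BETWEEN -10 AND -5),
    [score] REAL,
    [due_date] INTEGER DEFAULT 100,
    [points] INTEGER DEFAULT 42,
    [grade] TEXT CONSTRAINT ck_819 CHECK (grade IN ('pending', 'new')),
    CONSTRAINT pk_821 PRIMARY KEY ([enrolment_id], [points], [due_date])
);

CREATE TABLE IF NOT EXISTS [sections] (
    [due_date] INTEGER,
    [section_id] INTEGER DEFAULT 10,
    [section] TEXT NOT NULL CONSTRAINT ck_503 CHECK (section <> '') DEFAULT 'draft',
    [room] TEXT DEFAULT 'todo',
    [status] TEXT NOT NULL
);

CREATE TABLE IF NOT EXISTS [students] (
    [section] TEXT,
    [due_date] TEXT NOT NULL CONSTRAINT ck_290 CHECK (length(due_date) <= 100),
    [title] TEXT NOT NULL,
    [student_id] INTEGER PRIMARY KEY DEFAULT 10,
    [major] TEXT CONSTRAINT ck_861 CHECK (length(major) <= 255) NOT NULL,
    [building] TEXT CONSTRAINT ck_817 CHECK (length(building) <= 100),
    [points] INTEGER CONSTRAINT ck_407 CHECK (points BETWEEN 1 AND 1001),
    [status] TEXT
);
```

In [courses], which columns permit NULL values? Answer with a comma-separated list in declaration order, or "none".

- level: declared NOT NULL → not nullable.
- section: CHECK does not forbid NULL (a CHECK constraint passes when its expression is NULL) → nullable.
- credits: no NOT NULL constraint applies → nullable.
- code: DEFAULT only fills an omitted column; an explicit NULL is still allowed → nullable.
- weight: UNIQUE does not imply NOT NULL → nullable.
- course_id: declared NOT NULL → not nullable.
- capacity: declared NOT NULL → not nullable.
- name: part of the PRIMARY KEY, which implies NOT NULL → not nullable.
- status: no NOT NULL constraint applies → nullable.

section, credits, code, weight, status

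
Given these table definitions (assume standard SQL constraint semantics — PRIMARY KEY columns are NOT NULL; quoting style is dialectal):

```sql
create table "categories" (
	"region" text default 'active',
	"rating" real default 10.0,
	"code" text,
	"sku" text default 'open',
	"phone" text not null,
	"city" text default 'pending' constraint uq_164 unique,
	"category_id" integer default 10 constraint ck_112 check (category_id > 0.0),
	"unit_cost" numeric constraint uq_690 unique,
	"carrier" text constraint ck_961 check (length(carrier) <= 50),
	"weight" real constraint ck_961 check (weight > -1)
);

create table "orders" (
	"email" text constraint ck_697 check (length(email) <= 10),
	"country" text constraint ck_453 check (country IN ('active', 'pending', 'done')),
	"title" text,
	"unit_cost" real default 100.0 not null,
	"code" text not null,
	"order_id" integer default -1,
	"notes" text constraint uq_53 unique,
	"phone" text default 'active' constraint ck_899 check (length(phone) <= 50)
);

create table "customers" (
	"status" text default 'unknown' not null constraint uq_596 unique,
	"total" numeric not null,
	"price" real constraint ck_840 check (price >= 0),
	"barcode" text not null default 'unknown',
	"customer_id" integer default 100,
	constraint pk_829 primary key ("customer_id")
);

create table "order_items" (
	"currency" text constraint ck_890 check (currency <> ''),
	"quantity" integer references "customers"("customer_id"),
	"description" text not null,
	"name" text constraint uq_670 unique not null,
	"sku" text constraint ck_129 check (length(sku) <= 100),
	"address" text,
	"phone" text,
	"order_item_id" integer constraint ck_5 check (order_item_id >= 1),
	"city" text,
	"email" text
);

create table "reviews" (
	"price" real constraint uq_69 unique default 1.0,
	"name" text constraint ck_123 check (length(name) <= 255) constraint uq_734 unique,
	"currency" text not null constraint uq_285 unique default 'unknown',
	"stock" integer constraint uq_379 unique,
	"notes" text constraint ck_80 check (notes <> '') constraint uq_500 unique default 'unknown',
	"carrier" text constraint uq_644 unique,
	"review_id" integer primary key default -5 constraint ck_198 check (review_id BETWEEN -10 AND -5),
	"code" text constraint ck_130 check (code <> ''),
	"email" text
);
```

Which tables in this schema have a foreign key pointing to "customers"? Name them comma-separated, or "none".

- order_items.quantity references customers(customer_id).

order_items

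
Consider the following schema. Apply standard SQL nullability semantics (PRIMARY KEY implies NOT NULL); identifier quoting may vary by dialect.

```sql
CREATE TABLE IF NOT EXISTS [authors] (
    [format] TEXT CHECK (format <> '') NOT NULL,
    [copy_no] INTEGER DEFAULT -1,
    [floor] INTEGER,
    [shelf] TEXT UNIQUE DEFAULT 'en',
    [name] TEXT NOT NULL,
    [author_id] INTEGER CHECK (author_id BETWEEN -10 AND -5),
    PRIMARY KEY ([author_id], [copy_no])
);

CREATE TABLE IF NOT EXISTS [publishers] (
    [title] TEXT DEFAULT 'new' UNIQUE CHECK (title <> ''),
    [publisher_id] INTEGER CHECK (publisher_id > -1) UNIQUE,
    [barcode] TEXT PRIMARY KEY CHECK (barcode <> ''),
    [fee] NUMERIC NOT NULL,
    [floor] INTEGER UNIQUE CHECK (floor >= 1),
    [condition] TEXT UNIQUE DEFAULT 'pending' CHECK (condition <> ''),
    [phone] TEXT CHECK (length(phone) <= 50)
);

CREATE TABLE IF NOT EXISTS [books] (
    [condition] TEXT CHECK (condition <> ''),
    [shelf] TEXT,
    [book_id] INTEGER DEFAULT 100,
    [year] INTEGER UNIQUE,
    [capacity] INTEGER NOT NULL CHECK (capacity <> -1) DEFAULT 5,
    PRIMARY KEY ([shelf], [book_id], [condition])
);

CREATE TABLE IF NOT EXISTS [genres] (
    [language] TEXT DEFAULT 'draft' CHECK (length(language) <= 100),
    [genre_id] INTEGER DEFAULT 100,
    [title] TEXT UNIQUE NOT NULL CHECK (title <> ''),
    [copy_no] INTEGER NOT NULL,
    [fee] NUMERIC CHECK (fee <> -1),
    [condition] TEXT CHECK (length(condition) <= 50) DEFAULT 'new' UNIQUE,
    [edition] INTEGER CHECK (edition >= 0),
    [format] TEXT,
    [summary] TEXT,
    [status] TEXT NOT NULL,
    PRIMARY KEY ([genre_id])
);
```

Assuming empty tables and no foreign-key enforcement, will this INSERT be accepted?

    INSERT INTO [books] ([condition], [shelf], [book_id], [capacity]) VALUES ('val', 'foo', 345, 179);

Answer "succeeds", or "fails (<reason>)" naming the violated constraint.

succeeds

NOT NULL columns: book_id is supplied; capacity is supplied; condition is supplied; shelf is supplied.
CHECK constraints: 'val' satisfies (condition <> ''); 179 satisfies (capacity <> -1).
No constraint is violated.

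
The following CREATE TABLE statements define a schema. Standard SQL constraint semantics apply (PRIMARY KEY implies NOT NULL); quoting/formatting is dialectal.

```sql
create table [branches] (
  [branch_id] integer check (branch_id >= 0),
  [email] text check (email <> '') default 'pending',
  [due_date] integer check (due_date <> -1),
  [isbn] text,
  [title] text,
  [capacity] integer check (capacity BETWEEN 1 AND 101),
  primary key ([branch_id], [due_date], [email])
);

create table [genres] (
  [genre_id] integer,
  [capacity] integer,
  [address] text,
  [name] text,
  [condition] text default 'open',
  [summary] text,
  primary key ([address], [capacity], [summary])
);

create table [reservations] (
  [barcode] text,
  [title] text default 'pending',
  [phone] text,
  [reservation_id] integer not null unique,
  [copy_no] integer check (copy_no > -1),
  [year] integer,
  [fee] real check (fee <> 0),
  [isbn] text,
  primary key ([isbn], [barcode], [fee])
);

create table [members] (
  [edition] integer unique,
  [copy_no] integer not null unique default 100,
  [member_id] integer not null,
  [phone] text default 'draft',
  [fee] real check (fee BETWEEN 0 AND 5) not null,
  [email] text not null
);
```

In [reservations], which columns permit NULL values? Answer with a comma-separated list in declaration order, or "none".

title, phone, copy_no, year

- barcode: part of the PRIMARY KEY, which implies NOT NULL → not nullable.
- title: DEFAULT only fills an omitted column; an explicit NULL is still allowed → nullable.
- phone: no NOT NULL constraint applies → nullable.
- reservation_id: declared NOT NULL → not nullable.
- copy_no: CHECK does not forbid NULL (a CHECK constraint passes when its expression is NULL) → nullable.
- year: no NOT NULL constraint applies → nullable.
- fee: part of the PRIMARY KEY, which implies NOT NULL → not nullable.
- isbn: part of the PRIMARY KEY, which implies NOT NULL → not nullable.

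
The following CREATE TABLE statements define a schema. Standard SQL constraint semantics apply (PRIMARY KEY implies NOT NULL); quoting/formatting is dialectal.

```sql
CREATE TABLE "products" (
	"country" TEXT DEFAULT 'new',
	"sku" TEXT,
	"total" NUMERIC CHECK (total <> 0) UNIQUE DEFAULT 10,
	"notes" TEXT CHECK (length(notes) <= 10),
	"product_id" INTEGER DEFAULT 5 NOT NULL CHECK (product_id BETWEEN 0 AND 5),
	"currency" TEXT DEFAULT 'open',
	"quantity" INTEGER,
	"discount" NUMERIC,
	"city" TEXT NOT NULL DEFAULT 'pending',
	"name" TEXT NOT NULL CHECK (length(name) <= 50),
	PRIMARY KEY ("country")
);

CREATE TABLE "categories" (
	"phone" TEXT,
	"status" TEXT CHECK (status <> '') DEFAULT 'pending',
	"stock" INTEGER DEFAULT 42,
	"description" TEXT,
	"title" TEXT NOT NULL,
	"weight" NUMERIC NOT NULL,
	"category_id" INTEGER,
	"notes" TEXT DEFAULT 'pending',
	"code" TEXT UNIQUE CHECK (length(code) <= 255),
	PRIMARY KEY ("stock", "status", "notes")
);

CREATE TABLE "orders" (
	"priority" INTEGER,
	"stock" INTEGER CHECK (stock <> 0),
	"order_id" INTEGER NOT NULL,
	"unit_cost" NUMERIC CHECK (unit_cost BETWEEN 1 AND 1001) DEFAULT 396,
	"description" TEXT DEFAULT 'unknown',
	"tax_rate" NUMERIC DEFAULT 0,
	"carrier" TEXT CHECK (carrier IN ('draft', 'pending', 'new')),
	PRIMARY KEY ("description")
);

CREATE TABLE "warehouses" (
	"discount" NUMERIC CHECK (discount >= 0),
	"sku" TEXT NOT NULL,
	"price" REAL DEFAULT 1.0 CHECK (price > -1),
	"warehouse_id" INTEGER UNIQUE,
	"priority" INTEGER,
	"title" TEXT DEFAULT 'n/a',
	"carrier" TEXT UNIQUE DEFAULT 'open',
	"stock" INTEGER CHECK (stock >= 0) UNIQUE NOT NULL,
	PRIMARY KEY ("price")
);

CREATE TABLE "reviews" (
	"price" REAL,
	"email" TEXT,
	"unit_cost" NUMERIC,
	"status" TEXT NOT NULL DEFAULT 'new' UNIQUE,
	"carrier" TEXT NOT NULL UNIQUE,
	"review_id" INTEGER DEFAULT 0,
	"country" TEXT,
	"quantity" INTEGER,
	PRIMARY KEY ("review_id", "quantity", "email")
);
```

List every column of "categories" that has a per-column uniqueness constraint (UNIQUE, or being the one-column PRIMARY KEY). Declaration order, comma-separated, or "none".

code

- phone: no UNIQUE or single-column PK constraint.
- status: part of a composite PRIMARY KEY — only the tuple is unique, not this column on its own.
- stock: part of a composite PRIMARY KEY — only the tuple is unique, not this column on its own.
- description: no UNIQUE or single-column PK constraint.
- title: no UNIQUE or single-column PK constraint.
- weight: no UNIQUE or single-column PK constraint.
- category_id: no UNIQUE or single-column PK constraint.
- notes: part of a composite PRIMARY KEY — only the tuple is unique, not this column on its own.
- code: declared UNIQUE → unique.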